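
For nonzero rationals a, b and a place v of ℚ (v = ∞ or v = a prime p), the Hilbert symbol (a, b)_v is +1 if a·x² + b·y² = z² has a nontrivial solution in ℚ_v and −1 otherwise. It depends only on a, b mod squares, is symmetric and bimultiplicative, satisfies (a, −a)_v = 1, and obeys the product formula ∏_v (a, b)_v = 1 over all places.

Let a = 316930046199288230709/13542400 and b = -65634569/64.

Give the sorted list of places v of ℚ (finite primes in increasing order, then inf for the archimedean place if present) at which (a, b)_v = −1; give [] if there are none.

(a, b) ≡ (341, -1339481) mod (ℚ^×)²; places V = {2, 3, 5, 7, 11, 13, 17, 19, 23, 29, 31, ∞}.
(a,b)_23: α=-2, u≡19; β=0, v≡18 (mod 23); (19|23)=-1, (18|23)=+1; sign (−1)^0·-1^0·+1^-2 = +1.
(a,b)_2: α=-10, β=-6; u≡5, v≡7 (mod 8); ε(u)ε(v)=0·1, αω(v)=-10·0, βω(u)=-6·1; sum ≡ 0  ⇒  +1.
(a,b)_31: α=1, u≡21; β=0, v≡13 (mod 31); (21|31)=-1, (13|31)=-1; sign (−1)^0·-1^0·-1^1 = -1.
(a,b)_29: α=4, u≡28; β=1, v≡17 (mod 29); (28|29)=+1, (17|29)=-1; sign (−1)^0·+1^1·-1^4 = +1.
(a,b)_13: α=4, u≡3; β=1, v≡3 (mod 13); (3|13)=+1, (3|13)=+1; sign (−1)^0·+1^1·+1^4 = +1.
(a,b)_3: α=2, u≡2; β=0, v≡1 (mod 3); (2|3)=-1, (1|3)=+1; sign (−1)^0·-1^0·+1^2 = +1.
(a,b)_∞: sgn(341)=+, sgn(-1339481)=−, so +1.
(a,b)_17: α=2, u≡13; β=1, v≡1 (mod 17); (13|17)=+1, (1|17)=+1; sign (−1)^0·+1^1·+1^2 = +1.
(a,b)_11: α=1, u≡5; β=1, v≡8 (mod 11); (5|11)=+1, (8|11)=-1; sign (−1)^1·+1^1·-1^1 = +1.
(a,b)_7: α=2, u≡6; β=2, v≡4 (mod 7); (6|7)=-1, (4|7)=+1; sign (−1)^0·-1^2·+1^2 = +1.
(a,b)_19: α=2, u≡2; β=1, v≡13 (mod 19); (2|19)=-1, (13|19)=-1; sign (−1)^0·-1^1·-1^2 = -1.
(a,b)_5: α=-2, u≡4; β=0, v≡4 (mod 5); (4|5)=+1, (4|5)=+1; sign (−1)^0·+1^0·+1^-2 = +1.
(341, -1339481 / ℚ) ramifies at {19, 31}: a division algebra.

[19, 31]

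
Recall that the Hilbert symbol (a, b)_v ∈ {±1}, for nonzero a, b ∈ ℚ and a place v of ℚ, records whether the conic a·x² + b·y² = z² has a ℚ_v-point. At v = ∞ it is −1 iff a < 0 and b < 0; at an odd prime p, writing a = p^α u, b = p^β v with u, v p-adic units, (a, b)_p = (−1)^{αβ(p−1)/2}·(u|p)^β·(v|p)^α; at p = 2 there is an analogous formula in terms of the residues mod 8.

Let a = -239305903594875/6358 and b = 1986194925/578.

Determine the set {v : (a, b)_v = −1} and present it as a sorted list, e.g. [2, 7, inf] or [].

[2, 11]

Mod squares: a ≡ -4290, b ≡ 5434. Check v ∈ {∞, 2, 3, 5, 11, 13, 17, 19, 23}.
v=3: a=3^3·(≡1), b=3^4·(≡1) mod 3; (1|3)=+1, (1|3)=+1; (−1)^{3·4·1}·(+1)^4·(+1)^3 = +1.
v=2: v_2(a)=-1, v_2(b)=-1; units ≡ 7, 5 (mod 8); ε·ε+αω+βω = 1·0+-1·1+-1·0 ≡ 1  ⇒  (a,b)_2 = -1.
v=11: a=11^-1·(≡8), b=11^1·(≡2) mod 11; (8|11)=-1, (2|11)=-1; (−1)^{-1·1·5}·(-1)^1·(-1)^-1 = -1.
v=5: a=5^3·(≡2), b=5^2·(≡4) mod 5; (2|5)=-1, (4|5)=+1; (−1)^{3·2·2}·(-1)^2·(+1)^3 = +1.
v=17: a=17^-2·(≡10), b=17^-2·(≡5) mod 17; (10|17)=-1, (5|17)=-1; (−1)^{-2·-2·8}·(-1)^-2·(-1)^-2 = +1.
v=13: a=13^5·(≡8), b=13^1·(≡8) mod 13; (8|13)=-1, (8|13)=-1; (−1)^{5·1·6}·(-1)^1·(-1)^5 = +1.
v=19: a=19^2·(≡4), b=19^3·(≡9) mod 19; (4|19)=+1, (9|19)=+1; (−1)^{2·3·9}·(+1)^3·(+1)^2 = +1.
v=∞: -4290 < 0 and 5434 > 0  ⇒  (a,b)_∞ = +1.
v=23: a=23^2·(≡20), b=23^0·(≡16) mod 23; (20|23)=-1, (16|23)=+1; (−1)^{2·0·11}·(-1)^0·(+1)^2 = +1.
(-4290, 5434 / ℚ) ramifies at {2, 11}: a division algebra.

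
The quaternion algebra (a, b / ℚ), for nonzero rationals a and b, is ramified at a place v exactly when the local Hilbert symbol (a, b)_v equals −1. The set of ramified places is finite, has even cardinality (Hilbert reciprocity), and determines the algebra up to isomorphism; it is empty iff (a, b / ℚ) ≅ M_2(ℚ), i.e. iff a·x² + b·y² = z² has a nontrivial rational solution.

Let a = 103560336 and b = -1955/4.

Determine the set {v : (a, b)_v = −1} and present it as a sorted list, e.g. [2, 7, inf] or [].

(a, b) ≡ (719169, -1955) mod (ℚ^×)²; places V = {2, 3, 5, 11, 17, 19, 23, 31, 37, ∞}.
(a,b)_31: α=1, u≡3; β=0, v≡15 (mod 31); (3|31)=-1, (15|31)=-1; sign (−1)^0·-1^0·-1^1 = -1.
(a,b)_37: α=1, u≡26; β=0, v≡20 (mod 37); (26|37)=+1, (20|37)=-1; sign (−1)^0·+1^0·-1^1 = -1.
(a,b)_5: α=0, u≡1; β=1, v≡1 (mod 5); (1|5)=+1, (1|5)=+1; sign (−1)^0·+1^1·+1^0 = +1.
(a,b)_17: α=0, u≡8; β=1, v≡1 (mod 17); (8|17)=+1, (1|17)=+1; sign (−1)^0·+1^1·+1^0 = +1.
(a,b)_19: α=1, u≡14; β=0, v≡10 (mod 19); (14|19)=-1, (10|19)=-1; sign (−1)^0·-1^0·-1^1 = -1.
(a,b)_2: α=4, β=-2; u≡1, v≡5 (mod 8); ε(u)ε(v)=0·0, αω(v)=4·1, βω(u)=-2·0; sum ≡ 0  ⇒  +1.
(a,b)_3: α=3, u≡2; β=0, v≡1 (mod 3); (2|3)=-1, (1|3)=+1; sign (−1)^0·-1^0·+1^3 = +1.
(a,b)_23: α=0, u≡7; β=1, v≡19 (mod 23); (7|23)=-1, (19|23)=-1; sign (−1)^0·-1^1·-1^0 = -1.
(a,b)_∞: sgn(719169)=+, sgn(-1955)=−, so +1.
(a,b)_11: α=1, u≡6; β=0, v≡9 (mod 11); (6|11)=-1, (9|11)=+1; sign (−1)^0·-1^0·+1^1 = +1.
|Ram(719169, -1955)| = 4, even; anisotropic at {19, 23, 31, 37}.

[19, 23, 31, 37]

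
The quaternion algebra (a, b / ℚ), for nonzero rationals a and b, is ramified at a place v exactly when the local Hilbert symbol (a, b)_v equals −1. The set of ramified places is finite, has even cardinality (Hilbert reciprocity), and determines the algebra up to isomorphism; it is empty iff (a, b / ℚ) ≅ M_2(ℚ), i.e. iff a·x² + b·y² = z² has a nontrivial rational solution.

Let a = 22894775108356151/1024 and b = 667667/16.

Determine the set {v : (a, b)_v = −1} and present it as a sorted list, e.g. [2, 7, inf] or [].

[2, 23]

(a, b) ≡ (51359, 667667) mod (ℚ^×)²; places V = {2, 7, 11, 13, 23, 29, ∞}.
(a,b)_∞: sgn(51359)=+, sgn(667667)=+, so +1.
(a,b)_29: α=3, u≡2; β=1, v≡27 (mod 29); (2|29)=-1, (27|29)=-1; sign (−1)^0·-1^1·-1^3 = +1.
(a,b)_23: α=3, u≡13; β=1, v≡16 (mod 23); (13|23)=+1, (16|23)=+1; sign (−1)^1·+1^1·+1^3 = -1.
(a,b)_2: α=-10, β=-4; u≡7, v≡3 (mod 8); ε(u)ε(v)=1·1, αω(v)=-10·1, βω(u)=-4·0; sum ≡ 1  ⇒  -1.
(a,b)_13: α=2, u≡4; β=1, v≡3 (mod 13); (4|13)=+1, (3|13)=+1; sign (−1)^0·+1^1·+1^2 = +1.
(a,b)_7: α=3, u≡4; β=1, v≡3 (mod 7); (4|7)=+1, (3|7)=-1; sign (−1)^1·+1^1·-1^3 = +1.
(a,b)_11: α=3, u≡5; β=1, v≡2 (mod 11); (5|11)=+1, (2|11)=-1; sign (−1)^1·+1^1·-1^3 = +1.
|Ram(51359, 667667)| = 2, even; anisotropic at {2, 23}.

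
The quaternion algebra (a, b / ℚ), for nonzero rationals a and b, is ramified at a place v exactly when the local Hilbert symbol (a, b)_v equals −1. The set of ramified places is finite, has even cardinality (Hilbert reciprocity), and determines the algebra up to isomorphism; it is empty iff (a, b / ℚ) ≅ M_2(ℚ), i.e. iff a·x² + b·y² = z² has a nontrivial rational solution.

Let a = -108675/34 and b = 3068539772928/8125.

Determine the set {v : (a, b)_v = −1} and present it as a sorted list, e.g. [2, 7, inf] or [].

[19, 23]

(a, b) ≡ (-16422, 4056234) mod (ℚ^×)²; places V = {2, 3, 5, 7, 13, 17, 19, 23, ∞}.
(a,b)_17: α=-1, u≡3; β=1, v≡10 (mod 17); (3|17)=-1, (10|17)=-1; sign (−1)^0·-1^1·-1^-1 = +1.
(a,b)_7: α=1, u≡6; β=5, v≡1 (mod 7); (6|7)=-1, (1|7)=+1; sign (−1)^1·-1^5·+1^1 = +1.
(a,b)_5: α=2, u≡2; β=-4, v≡1 (mod 5); (2|5)=-1, (1|5)=+1; sign (−1)^0·-1^-4·+1^2 = +1.
(a,b)_13: α=0, u≡12; β=-1, v≡6 (mod 13); (12|13)=+1, (6|13)=-1; sign (−1)^0·+1^-1·-1^0 = +1.
(a,b)_∞: sgn(-16422)=−, sgn(4056234)=+, so +1.
(a,b)_19: α=0, u≡13; β=1, v≡10 (mod 19); (13|19)=-1, (10|19)=-1; sign (−1)^0·-1^1·-1^0 = -1.
(a,b)_23: α=1, u≡20; β=1, v≡11 (mod 23); (20|23)=-1, (11|23)=-1; sign (−1)^1·-1^1·-1^1 = -1.
(a,b)_2: α=-1, β=13; u≡5, v≡5 (mod 8); ε(u)ε(v)=0·0, αω(v)=-1·1, βω(u)=13·1; sum ≡ 0  ⇒  +1.
(a,b)_3: α=3, u≡1; β=1, v≡2 (mod 3); (1|3)=+1, (2|3)=-1; sign (−1)^1·+1^1·-1^3 = +1.
Ram(-16422, 4056234) = {19, 23}; no ℚ_19-point on the conic.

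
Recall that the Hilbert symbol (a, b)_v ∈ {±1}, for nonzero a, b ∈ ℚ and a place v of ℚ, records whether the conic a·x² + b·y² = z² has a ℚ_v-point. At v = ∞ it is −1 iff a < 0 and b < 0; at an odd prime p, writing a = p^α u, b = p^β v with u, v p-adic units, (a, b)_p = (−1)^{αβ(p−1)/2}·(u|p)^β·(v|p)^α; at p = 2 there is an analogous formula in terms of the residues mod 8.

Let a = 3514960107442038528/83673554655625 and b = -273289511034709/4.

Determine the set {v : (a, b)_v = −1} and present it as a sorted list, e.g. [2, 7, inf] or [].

Mod squares: a ≡ 716703, b ≡ -128737141. Check v ∈ {∞, 2, 3, 5, 7, 11, 13, 17, 19, 23, 29, 31, 37, 43, 47}.
v=7: a=7^2·(≡4), b=7^0·(≡5) mod 7; (4|7)=+1, (5|7)=-1; (−1)^{2·0·3}·(+1)^0·(-1)^2 = +1.
v=31: a=31^-2·(≡18), b=31^3·(≡22) mod 31; (18|31)=+1, (22|31)=-1; (−1)^{-2·3·15}·(+1)^3·(-1)^-2 = +1.
v=17: a=17^1·(≡8), b=17^1·(≡9) mod 17; (8|17)=+1, (9|17)=+1; (−1)^{1·1·8}·(+1)^1·(+1)^1 = +1.
v=43: a=43^0·(≡28), b=43^1·(≡11) mod 43; (28|43)=-1, (11|43)=+1; (−1)^{0·1·21}·(-1)^1·(+1)^0 = -1.
v=23: a=23^1·(≡15), b=23^1·(≡1) mod 23; (15|23)=-1, (1|23)=+1; (−1)^{1·1·11}·(-1)^1·(+1)^1 = +1.
v=29: a=29^-2·(≡3), b=29^0·(≡6) mod 29; (3|29)=-1, (6|29)=+1; (−1)^{-2·0·14}·(-1)^0·(+1)^-2 = +1.
v=11: a=11^-2·(≡1), b=11^0·(≡10) mod 11; (1|11)=+1, (10|11)=-1; (−1)^{-2·0·5}·(+1)^0·(-1)^-2 = +1.
v=3: a=3^5·(≡2), b=3^0·(≡2) mod 3; (2|3)=-1, (2|3)=-1; (−1)^{5·0·1}·(-1)^0·(-1)^5 = -1.
v=2: v_2(a)=8, v_2(b)=-2; units ≡ 7, 3 (mod 8); ε·ε+αω+βω = 1·1+8·1+-2·0 ≡ 1  ⇒  (a,b)_2 = -1.
v=37: a=37^-2·(≡32), b=37^0·(≡27) mod 37; (32|37)=-1, (27|37)=+1; (−1)^{-2·0·18}·(-1)^0·(+1)^-2 = +1.
v=∞: 716703 > 0 and -128737141 < 0  ⇒  (a,b)_∞ = +1.
v=13: a=13^7·(≡7), b=13^1·(≡9) mod 13; (7|13)=-1, (9|13)=+1; (−1)^{7·1·6}·(-1)^1·(+1)^7 = -1.
v=47: a=47^1·(≡32), b=47^2·(≡9) mod 47; (32|47)=+1, (9|47)=+1; (−1)^{1·2·23}·(+1)^2·(+1)^1 = +1.
v=5: a=5^-4·(≡2), b=5^0·(≡4) mod 5; (2|5)=-1, (4|5)=+1; (−1)^{-4·0·2}·(-1)^0·(+1)^-4 = +1.
v=19: a=19^0·(≡7), b=19^1·(≡15) mod 19; (7|19)=+1, (15|19)=-1; (−1)^{0·1·9}·(+1)^1·(-1)^0 = +1.
|Ram(716703, -128737141)| = 4, even; anisotropic at {2, 3, 13, 43}.

[2, 3, 13, 43]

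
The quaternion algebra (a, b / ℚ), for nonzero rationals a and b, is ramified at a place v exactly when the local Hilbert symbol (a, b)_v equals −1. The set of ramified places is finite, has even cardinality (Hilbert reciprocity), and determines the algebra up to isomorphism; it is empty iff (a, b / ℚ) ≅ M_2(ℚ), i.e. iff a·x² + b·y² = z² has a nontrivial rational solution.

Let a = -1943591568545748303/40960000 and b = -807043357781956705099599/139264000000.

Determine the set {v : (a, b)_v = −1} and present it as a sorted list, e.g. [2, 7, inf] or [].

Mod squares: a ≡ -7, b ≡ -1326. Check v ∈ {∞, 2, 3, 5, 7, 13, 17, 47}.
v=5: a=5^-4·(≡2), b=5^-6·(≡1) mod 5; (2|5)=-1, (1|5)=+1; (−1)^{-4·-6·2}·(-1)^-6·(+1)^-4 = +1.
v=7: a=7^3·(≡6), b=7^4·(≡4) mod 7; (6|7)=-1, (4|7)=+1; (−1)^{3·4·3}·(-1)^4·(+1)^3 = +1.
v=47: a=47^2·(≡45), b=47^2·(≡25) mod 47; (45|47)=-1, (25|47)=+1; (−1)^{2·2·23}·(-1)^2·(+1)^2 = +1.
v=13: a=13^6·(≡6), b=13^9·(≡6) mod 13; (6|13)=-1, (6|13)=-1; (−1)^{6·9·6}·(-1)^9·(-1)^6 = -1.
v=17: a=17^0·(≡3), b=17^-1·(≡11) mod 17; (3|17)=-1, (11|17)=-1; (−1)^{0·-1·8}·(-1)^-1·(-1)^0 = -1.
v=2: v_2(a)=-16, v_2(b)=-19; units ≡ 1, 1 (mod 8); ε·ε+αω+βω = 0·0+-16·0+-19·0 ≡ 0  ⇒  (a,b)_2 = +1.
v=3: a=3^12·(≡2), b=3^15·(≡2) mod 3; (2|3)=-1, (2|3)=-1; (−1)^{12·15·1}·(-1)^15·(-1)^12 = -1.
v=∞: -7 < 0 and -1326 < 0  ⇒  (a,b)_∞ = -1.
|Ram(-7, -1326)| = 4, even; anisotropic at {3, 13, 17, ∞}.

[3, 13, 17, inf]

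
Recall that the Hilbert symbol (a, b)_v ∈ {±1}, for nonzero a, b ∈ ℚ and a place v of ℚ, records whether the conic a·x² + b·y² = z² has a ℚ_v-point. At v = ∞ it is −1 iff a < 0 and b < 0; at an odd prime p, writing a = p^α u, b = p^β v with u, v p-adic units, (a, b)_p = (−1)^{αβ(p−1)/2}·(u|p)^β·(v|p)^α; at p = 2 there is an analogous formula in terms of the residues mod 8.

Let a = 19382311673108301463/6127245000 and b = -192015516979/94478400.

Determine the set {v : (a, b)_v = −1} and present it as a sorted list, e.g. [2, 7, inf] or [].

Mod squares: a ≡ 14, b ≡ -19. Check v ∈ {∞, 2, 3, 5, 7, 11, 13, 19, 37, 41}.
v=2: v_2(a)=-3, v_2(b)=-6; units ≡ 7, 5 (mod 8); ε·ε+αω+βω = 1·0+-3·1+-6·0 ≡ 1  ⇒  (a,b)_2 = -1.
v=∞: 14 > 0 and -19 < 0  ⇒  (a,b)_∞ = +1.
v=41: a=41^-2·(≡13), b=41^0·(≡22) mod 41; (13|41)=-1, (22|41)=-1; (−1)^{-2·0·20}·(-1)^0·(-1)^-2 = +1.
v=5: a=5^-4·(≡4), b=5^-2·(≡1) mod 5; (4|5)=+1, (1|5)=+1; (−1)^{-4·-2·2}·(+1)^-2·(+1)^-4 = +1.
v=19: a=19^4·(≡2), b=19^3·(≡2) mod 19; (2|19)=-1, (2|19)=-1; (−1)^{4·3·9}·(-1)^3·(-1)^4 = -1.
v=13: a=13^2·(≡12), b=13^2·(≡5) mod 13; (12|13)=+1, (5|13)=-1; (−1)^{2·2·6}·(+1)^2·(-1)^2 = +1.
v=3: a=3^-6·(≡2), b=3^-10·(≡2) mod 3; (2|3)=-1, (2|3)=-1; (−1)^{-6·-10·1}·(-1)^-10·(-1)^-6 = +1.
v=7: a=7^3·(≡1), b=7^0·(≡4) mod 7; (1|7)=+1, (4|7)=+1; (−1)^{3·0·3}·(+1)^0·(+1)^3 = +1.
v=37: a=37^6·(≡8), b=37^2·(≡2) mod 37; (8|37)=-1, (2|37)=-1; (−1)^{6·2·18}·(-1)^2·(-1)^6 = +1.
v=11: a=11^0·(≡5), b=11^2·(≡9) mod 11; (5|11)=+1, (9|11)=+1; (−1)^{0·2·5}·(+1)^2·(+1)^0 = +1.
(14, -19 / ℚ) ramifies at {2, 19}: a division algebra.

[2, 19]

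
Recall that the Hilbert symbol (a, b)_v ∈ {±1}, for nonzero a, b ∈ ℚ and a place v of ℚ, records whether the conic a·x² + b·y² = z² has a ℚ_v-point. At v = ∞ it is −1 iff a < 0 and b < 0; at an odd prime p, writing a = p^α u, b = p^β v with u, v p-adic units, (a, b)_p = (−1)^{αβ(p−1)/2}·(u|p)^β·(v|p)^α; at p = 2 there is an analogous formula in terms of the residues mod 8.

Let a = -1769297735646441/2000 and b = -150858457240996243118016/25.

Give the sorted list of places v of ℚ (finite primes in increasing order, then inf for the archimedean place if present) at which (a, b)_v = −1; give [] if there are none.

Mod squares: a ≡ -5, b ≡ -2639. Check v ∈ {∞, 2, 3, 5, 7, 11, 13, 17, 23, 29}.
v=5: a=5^-3·(≡4), b=5^-2·(≡4) mod 5; (4|5)=+1, (4|5)=+1; (−1)^{-3·-2·2}·(+1)^-2·(+1)^-3 = +1.
v=23: a=23^2·(≡2), b=23^2·(≡1) mod 23; (2|23)=+1, (1|23)=+1; (−1)^{2·2·11}·(+1)^2·(+1)^2 = +1.
v=7: a=7^4·(≡2), b=7^7·(≡1) mod 7; (2|7)=+1, (1|7)=+1; (−1)^{4·7·3}·(+1)^7·(+1)^4 = +1.
v=3: a=3^4·(≡1), b=3^10·(≡1) mod 3; (1|3)=+1, (1|3)=+1; (−1)^{4·10·1}·(+1)^10·(+1)^4 = +1.
v=∞: -5 < 0 and -2639 < 0  ⇒  (a,b)_∞ = -1.
v=13: a=13^2·(≡6), b=13^1·(≡8) mod 13; (6|13)=-1, (8|13)=-1; (−1)^{2·1·6}·(-1)^1·(-1)^2 = -1.
v=17: a=17^0·(≡6), b=17^2·(≡9) mod 17; (6|17)=-1, (9|17)=+1; (−1)^{0·2·8}·(-1)^2·(+1)^0 = +1.
v=29: a=29^2·(≡22), b=29^3·(≡28) mod 29; (22|29)=+1, (28|29)=+1; (−1)^{2·3·14}·(+1)^3·(+1)^2 = +1.
v=2: v_2(a)=-4, v_2(b)=6; units ≡ 3, 1 (mod 8); ε·ε+αω+βω = 1·0+-4·0+6·1 ≡ 0  ⇒  (a,b)_2 = +1.
v=11: a=11^2·(≡10), b=11^0·(≡4) mod 11; (10|11)=-1, (4|11)=+1; (−1)^{2·0·5}·(-1)^0·(+1)^2 = +1.
Ram(-5, -2639) = {13, ∞}; no ℚ_13-point on the conic.

[13, inf]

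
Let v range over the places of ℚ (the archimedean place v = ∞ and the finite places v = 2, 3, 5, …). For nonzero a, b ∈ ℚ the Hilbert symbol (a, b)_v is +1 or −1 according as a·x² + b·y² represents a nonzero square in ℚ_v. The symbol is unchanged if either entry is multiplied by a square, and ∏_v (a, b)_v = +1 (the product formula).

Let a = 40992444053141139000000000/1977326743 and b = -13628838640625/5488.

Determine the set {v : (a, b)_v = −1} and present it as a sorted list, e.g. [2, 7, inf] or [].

Mod squares: a ≡ 8523970, b ≡ -119. Check v ∈ {∞, 2, 3, 5, 7, 13, 17, 19, 29}.
v=3: a=3^8·(≡1), b=3^0·(≡1) mod 3; (1|3)=+1, (1|3)=+1; (−1)^{8·0·1}·(+1)^0·(+1)^8 = +1.
v=∞: 8523970 > 0 and -119 < 0  ⇒  (a,b)_∞ = +1.
v=13: a=13^3·(≡12), b=13^2·(≡11) mod 13; (12|13)=+1, (11|13)=-1; (−1)^{3·2·6}·(+1)^2·(-1)^3 = -1.
v=2: v_2(a)=9, v_2(b)=-4; units ≡ 1, 1 (mod 8); ε·ε+αω+βω = 0·0+9·0+-4·0 ≡ 0  ⇒  (a,b)_2 = +1.
v=29: a=29^3·(≡17), b=29^2·(≡14) mod 29; (17|29)=-1, (14|29)=-1; (−1)^{3·2·14}·(-1)^2·(-1)^3 = -1.
v=5: a=5^9·(≡1), b=5^6·(≡4) mod 5; (1|5)=+1, (4|5)=+1; (−1)^{9·6·2}·(+1)^6·(+1)^9 = +1.
v=19: a=19^3·(≡12), b=19^2·(≡15) mod 19; (12|19)=-1, (15|19)=-1; (−1)^{3·2·9}·(-1)^2·(-1)^3 = -1.
v=7: a=7^-11·(≡1), b=7^-3·(≡1) mod 7; (1|7)=+1, (1|7)=+1; (−1)^{-11·-3·3}·(+1)^-3·(+1)^-11 = -1.
v=17: a=17^1·(≡11), b=17^1·(≡7) mod 17; (11|17)=-1, (7|17)=-1; (−1)^{1·1·8}·(-1)^1·(-1)^1 = +1.
(8523970, -119 / ℚ) ramifies at {7, 13, 19, 29}: a division algebra.

[7, 13, 19, 29]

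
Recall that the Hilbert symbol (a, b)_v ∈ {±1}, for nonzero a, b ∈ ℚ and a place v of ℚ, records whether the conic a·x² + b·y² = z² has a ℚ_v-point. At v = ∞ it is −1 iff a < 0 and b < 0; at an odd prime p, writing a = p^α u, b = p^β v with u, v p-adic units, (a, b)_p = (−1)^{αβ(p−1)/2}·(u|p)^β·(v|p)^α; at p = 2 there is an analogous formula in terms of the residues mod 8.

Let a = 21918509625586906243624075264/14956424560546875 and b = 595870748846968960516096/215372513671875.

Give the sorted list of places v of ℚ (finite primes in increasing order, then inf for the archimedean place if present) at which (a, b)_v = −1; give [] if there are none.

[19, 31]

(a, b) ≡ (1085, 20615) mod (ℚ^×)²; places V = {2, 3, 5, 7, 11, 17, 19, 31, ∞}.
(a,b)_3: α=-6, u≡2; β=-8, v≡2 (mod 3); (2|3)=-1, (2|3)=-1; sign (−1)^0·-1^-8·-1^-6 = +1.
(a,b)_7: α=-5, u≡4; β=-5, v≡3 (mod 7); (4|7)=+1, (3|7)=-1; sign (−1)^1·+1^-5·-1^-5 = +1.
(a,b)_2: α=20, β=16; u≡5, v≡7 (mod 8); ε(u)ε(v)=0·1, αω(v)=20·0, βω(u)=16·1; sum ≡ 0  ⇒  +1.
(a,b)_19: α=4, u≡2; β=3, v≡15 (mod 19); (2|19)=-1, (15|19)=-1; sign (−1)^0·-1^3·-1^4 = -1.
(a,b)_5: α=-13, u≡3; β=-9, v≡3 (mod 5); (3|5)=-1, (3|5)=-1; sign (−1)^0·-1^-9·-1^-13 = +1.
(a,b)_17: α=6, u≡10; β=6, v≡3 (mod 17); (10|17)=-1, (3|17)=-1; sign (−1)^0·-1^6·-1^6 = +1.
(a,b)_31: α=1, u≡28; β=1, v≡20 (mod 31); (28|31)=+1, (20|31)=+1; sign (−1)^1·+1^1·+1^1 = -1.
(a,b)_∞: sgn(1085)=+, sgn(20615)=+, so +1.
(a,b)_11: α=8, u≡7; β=6, v≡1 (mod 11); (7|11)=-1, (1|11)=+1; sign (−1)^0·-1^6·+1^8 = +1.
(1085, 20615 / ℚ) ramifies at {19, 31}: a division algebra.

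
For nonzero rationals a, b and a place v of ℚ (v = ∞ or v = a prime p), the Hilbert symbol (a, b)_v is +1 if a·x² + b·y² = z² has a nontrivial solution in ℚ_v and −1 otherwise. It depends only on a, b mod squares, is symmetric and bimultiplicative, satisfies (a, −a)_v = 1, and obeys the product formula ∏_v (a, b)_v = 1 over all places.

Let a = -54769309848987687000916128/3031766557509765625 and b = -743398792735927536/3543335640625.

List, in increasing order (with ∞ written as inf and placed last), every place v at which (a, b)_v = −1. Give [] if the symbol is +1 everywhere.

(a, b) ≡ (-14858, -4199) mod (ℚ^×)²; places V = {2, 3, 5, 11, 13, 17, 19, 23, 37, ∞}.
(a,b)_37: α=-6, u≡28; β=-4, v≡24 (mod 37); (28|37)=+1, (24|37)=-1; sign (−1)^0·+1^-4·-1^-6 = +1.
(a,b)_2: α=5, β=4; u≡3, v≡1 (mod 8); ε(u)ε(v)=1·0, αω(v)=5·0, βω(u)=4·1; sum ≡ 0  ⇒  +1.
(a,b)_23: α=1, u≡22; β=0, v≡20 (mod 23); (22|23)=-1, (20|23)=-1; sign (−1)^0·-1^0·-1^1 = -1.
(a,b)_∞: sgn(-14858)=−, sgn(-4199)=−, so -1.
(a,b)_3: α=24, u≡1; β=18, v≡1 (mod 3); (1|3)=+1, (1|3)=+1; sign (−1)^0·+1^18·+1^24 = +1.
(a,b)_5: α=-10, u≡3; β=-6, v≡4 (mod 5); (3|5)=-1, (4|5)=+1; sign (−1)^0·-1^-6·+1^-10 = +1.
(a,b)_17: α=1, u≡12; β=1, v≡13 (mod 17); (12|17)=-1, (13|17)=+1; sign (−1)^0·-1^1·+1^1 = -1.
(a,b)_19: α=1, u≡6; β=1, v≡1 (mod 19); (6|19)=+1, (1|19)=+1; sign (−1)^1·+1^1·+1^1 = -1.
(a,b)_13: α=8, u≡4; β=5, v≡6 (mod 13); (4|13)=+1, (6|13)=-1; sign (−1)^0·+1^5·-1^8 = +1.
(a,b)_11: α=-2, u≡1; β=-2, v≡3 (mod 11); (1|11)=+1, (3|11)=+1; sign (−1)^0·+1^-2·+1^-2 = +1.
|Ram(-14858, -4199)| = 4, even; anisotropic at {17, 19, 23, ∞}.

[17, 19, 23, inf]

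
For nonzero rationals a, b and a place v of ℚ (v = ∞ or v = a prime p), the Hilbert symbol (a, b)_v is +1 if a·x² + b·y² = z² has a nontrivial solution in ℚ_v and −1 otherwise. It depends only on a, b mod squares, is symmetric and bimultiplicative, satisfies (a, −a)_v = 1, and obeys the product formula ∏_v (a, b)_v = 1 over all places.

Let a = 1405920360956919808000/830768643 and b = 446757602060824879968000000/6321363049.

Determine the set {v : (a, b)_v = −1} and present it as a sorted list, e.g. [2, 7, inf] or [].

Mod squares: a ≡ 1785, b ≡ 21318. Check v ∈ {∞, 2, 3, 5, 7, 11, 13, 17, 19, 43}.
v=3: a=3^-5·(≡1), b=3^3·(≡2) mod 3; (1|3)=+1, (2|3)=-1; (−1)^{-5·3·1}·(+1)^3·(-1)^-5 = +1.
v=∞: 1785 > 0 and 21318 > 0  ⇒  (a,b)_∞ = +1.
v=19: a=19^2·(≡10), b=19^3·(≡5) mod 19; (10|19)=-1, (5|19)=+1; (−1)^{2·3·9}·(-1)^3·(+1)^2 = -1.
v=2: v_2(a)=18, v_2(b)=11; units ≡ 1, 3 (mod 8); ε·ε+αω+βω = 0·1+18·1+11·0 ≡ 0  ⇒  (a,b)_2 = +1.
v=7: a=7^1·(≡3), b=7^0·(≡3) mod 7; (3|7)=-1, (3|7)=-1; (−1)^{1·0·3}·(-1)^0·(-1)^1 = -1.
v=13: a=13^4·(≡10), b=13^6·(≡2) mod 13; (10|13)=+1, (2|13)=-1; (−1)^{4·6·6}·(+1)^6·(-1)^4 = +1.
v=5: a=5^3·(≡3), b=5^6·(≡3) mod 5; (3|5)=-1, (3|5)=-1; (−1)^{3·6·2}·(-1)^6·(-1)^3 = -1.
v=43: a=43^-4·(≡37), b=43^-6·(≡20) mod 43; (37|43)=-1, (20|43)=-1; (−1)^{-4·-6·21}·(-1)^-6·(-1)^-4 = +1.
v=11: a=11^2·(≡5), b=11^1·(≡6) mod 11; (5|11)=+1, (6|11)=-1; (−1)^{2·1·5}·(+1)^1·(-1)^2 = +1.
v=17: a=17^3·(≡10), b=17^5·(≡16) mod 17; (10|17)=-1, (16|17)=+1; (−1)^{3·5·8}·(-1)^5·(+1)^3 = -1.
Ram(1785, 21318) = {5, 7, 17, 19}; no ℚ_5-point on the conic.

[5, 7, 17, 19]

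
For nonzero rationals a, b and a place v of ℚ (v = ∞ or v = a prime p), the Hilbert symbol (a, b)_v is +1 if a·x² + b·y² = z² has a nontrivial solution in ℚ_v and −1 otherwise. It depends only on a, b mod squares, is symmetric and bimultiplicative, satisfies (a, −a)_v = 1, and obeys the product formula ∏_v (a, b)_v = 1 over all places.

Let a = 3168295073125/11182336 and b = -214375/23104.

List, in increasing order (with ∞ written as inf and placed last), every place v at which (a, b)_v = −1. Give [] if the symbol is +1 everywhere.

(a, b) ≡ (13, -7) mod (ℚ^×)²; places V = {2, 5, 7, 11, 13, 19, 31, ∞}.
(a,b)_∞: sgn(13)=+, sgn(-7)=−, so +1.
(a,b)_2: α=-8, β=-6; u≡5, v≡1 (mod 8); ε(u)ε(v)=0·0, αω(v)=-8·0, βω(u)=-6·1; sum ≡ 0  ⇒  +1.
(a,b)_7: α=4, u≡6; β=3, v≡3 (mod 7); (6|7)=-1, (3|7)=-1; sign (−1)^0·-1^3·-1^4 = -1.
(a,b)_5: α=4, u≡2; β=4, v≡3 (mod 5); (2|5)=-1, (3|5)=-1; sign (−1)^0·-1^4·-1^4 = +1.
(a,b)_31: α=2, u≡29; β=0, v≡23 (mod 31); (29|31)=-1, (23|31)=-1; sign (−1)^0·-1^0·-1^2 = +1.
(a,b)_11: α=-2, u≡10; β=0, v≡1 (mod 11); (10|11)=-1, (1|11)=+1; sign (−1)^0·-1^0·+1^-2 = +1.
(a,b)_13: α=3, u≡12; β=0, v≡7 (mod 13); (12|13)=+1, (7|13)=-1; sign (−1)^0·+1^0·-1^3 = -1.
(a,b)_19: α=-2, u≡15; β=-2, v≡3 (mod 19); (15|19)=-1, (3|19)=-1; sign (−1)^0·-1^-2·-1^-2 = +1.
|Ram(13, -7)| = 2, even; anisotropic at {7, 13}.

[7, 13]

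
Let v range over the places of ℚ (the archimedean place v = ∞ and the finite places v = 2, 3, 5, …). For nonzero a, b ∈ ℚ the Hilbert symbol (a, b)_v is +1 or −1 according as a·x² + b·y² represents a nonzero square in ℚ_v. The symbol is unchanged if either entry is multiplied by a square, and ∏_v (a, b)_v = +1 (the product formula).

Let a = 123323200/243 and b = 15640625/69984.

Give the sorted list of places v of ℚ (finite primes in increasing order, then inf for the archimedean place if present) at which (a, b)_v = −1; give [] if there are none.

[2, 3, 11, 13]

Mod squares: a ≡ 39, b ≡ 6006. Check v ∈ {∞, 2, 3, 5, 7, 11, 13}.
v=∞: 39 > 0 and 6006 > 0  ⇒  (a,b)_∞ = +1.
v=3: a=3^-5·(≡1), b=3^-7·(≡1) mod 3; (1|3)=+1, (1|3)=+1; (−1)^{-5·-7·1}·(+1)^-7·(+1)^-5 = -1.
v=11: a=11^2·(≡6), b=11^1·(≡2) mod 11; (6|11)=-1, (2|11)=-1; (−1)^{2·1·5}·(-1)^1·(-1)^2 = -1.
v=7: a=7^2·(≡4), b=7^1·(≡2) mod 7; (4|7)=+1, (2|7)=+1; (−1)^{2·1·3}·(+1)^1·(+1)^2 = +1.
v=2: v_2(a)=6, v_2(b)=-5; units ≡ 7, 3 (mod 8); ε·ε+αω+βω = 1·1+6·1+-5·0 ≡ 1  ⇒  (a,b)_2 = -1.
v=5: a=5^2·(≡1), b=5^6·(≡4) mod 5; (1|5)=+1, (4|5)=+1; (−1)^{2·6·2}·(+1)^6·(+1)^2 = +1.
v=13: a=13^1·(≡3), b=13^1·(≡8) mod 13; (3|13)=+1, (8|13)=-1; (−1)^{1·1·6}·(+1)^1·(-1)^1 = -1.
|Ram(39, 6006)| = 4, even; anisotropic at {2, 3, 11, 13}.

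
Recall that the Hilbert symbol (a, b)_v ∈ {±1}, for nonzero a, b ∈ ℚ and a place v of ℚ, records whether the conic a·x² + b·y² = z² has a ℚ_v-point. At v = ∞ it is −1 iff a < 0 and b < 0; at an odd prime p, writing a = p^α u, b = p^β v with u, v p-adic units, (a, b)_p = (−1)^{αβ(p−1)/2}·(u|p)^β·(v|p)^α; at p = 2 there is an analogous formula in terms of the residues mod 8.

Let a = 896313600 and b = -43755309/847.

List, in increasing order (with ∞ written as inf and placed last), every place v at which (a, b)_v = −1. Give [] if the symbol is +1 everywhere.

[7, 19]

(a, b) ≡ (1729, -5187) mod (ℚ^×)²; places V = {2, 3, 5, 7, 11, 13, 19, ∞}.
(a,b)_3: α=4, u≡1; β=11, v≡2 (mod 3); (1|3)=+1, (2|3)=-1; sign (−1)^0·+1^11·-1^4 = +1.
(a,b)_∞: sgn(1729)=+, sgn(-5187)=−, so +1.
(a,b)_5: α=2, u≡4; β=0, v≡3 (mod 5); (4|5)=+1, (3|5)=-1; sign (−1)^0·+1^0·-1^2 = +1.
(a,b)_19: α=1, u≡3; β=1, v≡2 (mod 19); (3|19)=-1, (2|19)=-1; sign (−1)^1·-1^1·-1^1 = -1.
(a,b)_13: α=1, u≡10; β=1, v≡12 (mod 13); (10|13)=+1, (12|13)=+1; sign (−1)^0·+1^1·+1^1 = +1.
(a,b)_2: α=8, β=0; u≡1, v≡5 (mod 8); ε(u)ε(v)=0·0, αω(v)=8·1, βω(u)=0·0; sum ≡ 0  ⇒  +1.
(a,b)_11: α=0, u≡6; β=-2, v≡1 (mod 11); (6|11)=-1, (1|11)=+1; sign (−1)^0·-1^-2·+1^0 = +1.
(a,b)_7: α=1, u≡2; β=-1, v≡2 (mod 7); (2|7)=+1, (2|7)=+1; sign (−1)^1·+1^-1·+1^1 = -1.
(1729, -5187 / ℚ) ramifies at {7, 19}: a division algebra.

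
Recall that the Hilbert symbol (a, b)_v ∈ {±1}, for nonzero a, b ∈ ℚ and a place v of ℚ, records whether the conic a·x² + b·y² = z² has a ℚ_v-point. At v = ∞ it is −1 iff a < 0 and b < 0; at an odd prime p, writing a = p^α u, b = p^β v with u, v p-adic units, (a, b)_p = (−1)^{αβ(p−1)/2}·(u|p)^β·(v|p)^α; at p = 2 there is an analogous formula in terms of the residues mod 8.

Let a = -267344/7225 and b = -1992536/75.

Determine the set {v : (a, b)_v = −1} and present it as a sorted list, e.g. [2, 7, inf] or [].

Mod squares: a ≡ -341, b ≡ -30498. Check v ∈ {∞, 2, 3, 5, 7, 11, 13, 17, 23, 31}.
v=13: a=13^0·(≡4), b=13^1·(≡5) mod 13; (4|13)=+1, (5|13)=-1; (−1)^{0·1·6}·(+1)^1·(-1)^0 = +1.
v=7: a=7^2·(≡4), b=7^2·(≡4) mod 7; (4|7)=+1, (4|7)=+1; (−1)^{2·2·3}·(+1)^2·(+1)^2 = +1.
v=5: a=5^-2·(≡4), b=5^-2·(≡3) mod 5; (4|5)=+1, (3|5)=-1; (−1)^{-2·-2·2}·(+1)^-2·(-1)^-2 = +1.
v=17: a=17^-2·(≡4), b=17^1·(≡1) mod 17; (4|17)=+1, (1|17)=+1; (−1)^{-2·1·8}·(+1)^1·(+1)^-2 = +1.
v=23: a=23^0·(≡18), b=23^1·(≡13) mod 23; (18|23)=+1, (13|23)=+1; (−1)^{0·1·11}·(+1)^1·(+1)^0 = +1.
v=11: a=11^1·(≡8), b=11^0·(≡9) mod 11; (8|11)=-1, (9|11)=+1; (−1)^{1·0·5}·(-1)^0·(+1)^1 = +1.
v=2: v_2(a)=4, v_2(b)=3; units ≡ 3, 7 (mod 8); ε·ε+αω+βω = 1·1+4·0+3·1 ≡ 0  ⇒  (a,b)_2 = +1.
v=3: a=3^0·(≡1), b=3^-1·(≡1) mod 3; (1|3)=+1, (1|3)=+1; (−1)^{0·-1·1}·(+1)^-1·(+1)^0 = +1.
v=∞: -341 < 0 and -30498 < 0  ⇒  (a,b)_∞ = -1.
v=31: a=31^1·(≡28), b=31^0·(≡23) mod 31; (28|31)=+1, (23|31)=-1; (−1)^{1·0·15}·(+1)^0·(-1)^1 = -1.
|Ram(-341, -30498)| = 2, even; anisotropic at {31, ∞}.

[31, inf]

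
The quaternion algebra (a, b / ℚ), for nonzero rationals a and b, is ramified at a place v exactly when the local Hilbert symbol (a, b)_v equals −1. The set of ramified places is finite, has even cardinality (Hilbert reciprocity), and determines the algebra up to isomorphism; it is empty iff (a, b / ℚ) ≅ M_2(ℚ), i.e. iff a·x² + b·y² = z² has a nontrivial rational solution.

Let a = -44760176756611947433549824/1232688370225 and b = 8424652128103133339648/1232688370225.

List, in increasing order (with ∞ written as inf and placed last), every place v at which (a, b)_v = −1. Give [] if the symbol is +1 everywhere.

[3, 7, 23, 41]

Mod squares: a ≡ -243294, b ≡ 271502. Check v ∈ {∞, 2, 3, 5, 7, 11, 13, 19, 23, 29, 31, 41, 43}.
v=23: a=23^5·(≡12), b=23^4·(≡11) mod 23; (12|23)=+1, (11|23)=-1; (−1)^{5·4·11}·(+1)^4·(-1)^5 = -1.
v=11: a=11^6·(≡9), b=11^5·(≡9) mod 11; (9|11)=+1, (9|11)=+1; (−1)^{6·5·5}·(+1)^5·(+1)^6 = +1.
v=41: a=41^1·(≡24), b=41^1·(≡40) mod 41; (24|41)=-1, (40|41)=+1; (−1)^{1·1·20}·(-1)^1·(+1)^1 = -1.
v=43: a=43^3·(≡18), b=43^3·(≡10) mod 43; (18|43)=-1, (10|43)=+1; (−1)^{3·3·21}·(-1)^3·(+1)^3 = +1.
v=5: a=5^-2·(≡4), b=5^-2·(≡2) mod 5; (4|5)=+1, (2|5)=-1; (−1)^{-2·-2·2}·(+1)^-2·(-1)^-2 = +1.
v=3: a=3^1·(≡1), b=3^0·(≡2) mod 3; (1|3)=+1, (2|3)=-1; (−1)^{1·0·1}·(+1)^0·(-1)^1 = -1.
v=29: a=29^-2·(≡1), b=29^-2·(≡24) mod 29; (1|29)=+1, (24|29)=+1; (−1)^{-2·-2·14}·(+1)^-2·(+1)^-2 = +1.
v=13: a=13^-2·(≡12), b=13^-2·(≡3) mod 13; (12|13)=+1, (3|13)=+1; (−1)^{-2·-2·6}·(+1)^-2·(+1)^-2 = +1.
v=∞: -243294 < 0 and 271502 > 0  ⇒  (a,b)_∞ = +1.
v=2: v_2(a)=13, v_2(b)=13; units ≡ 1, 7 (mod 8); ε·ε+αω+βω = 0·1+13·0+13·0 ≡ 0  ⇒  (a,b)_2 = +1.
v=31: a=31^-2·(≡25), b=31^-2·(≡16) mod 31; (25|31)=+1, (16|31)=+1; (−1)^{-2·-2·15}·(+1)^-2·(+1)^-2 = +1.
v=7: a=7^2·(≡6), b=7^1·(≡5) mod 7; (6|7)=-1, (5|7)=-1; (−1)^{2·1·3}·(-1)^1·(-1)^2 = -1.
v=19: a=19^-2·(≡11), b=19^-2·(≡7) mod 19; (11|19)=+1, (7|19)=+1; (−1)^{-2·-2·9}·(+1)^-2·(+1)^-2 = +1.
Ram(-243294, 271502) = {3, 7, 23, 41}; no ℚ_3-point on the conic.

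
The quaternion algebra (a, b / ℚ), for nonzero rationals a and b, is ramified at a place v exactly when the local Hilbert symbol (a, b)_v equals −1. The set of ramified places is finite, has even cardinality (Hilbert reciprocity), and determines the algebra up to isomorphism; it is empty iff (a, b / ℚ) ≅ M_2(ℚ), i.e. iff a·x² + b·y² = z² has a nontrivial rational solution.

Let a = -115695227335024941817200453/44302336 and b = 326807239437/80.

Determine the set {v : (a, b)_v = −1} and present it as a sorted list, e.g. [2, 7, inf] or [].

[3, 5, 7, 19]

(a, b) ≡ (-1653, 2241476265) mod (ℚ^×)²; places V = {2, 3, 5, 7, 13, 17, 19, 29, 43, 53, ∞}.
(a,b)_13: α=-2, u≡11; β=0, v≡8 (mod 13); (11|13)=-1, (8|13)=-1; sign (−1)^0·-1^0·-1^-2 = +1.
(a,b)_2: α=-18, β=-4; u≡3, v≡1 (mod 8); ε(u)ε(v)=1·0, αω(v)=-18·0, βω(u)=-4·1; sum ≡ 0  ⇒  +1.
(a,b)_∞: sgn(-1653)=−, sgn(2241476265)=+, so +1.
(a,b)_19: α=3, u≡14; β=1, v≡13 (mod 19); (14|19)=-1, (13|19)=-1; sign (−1)^1·-1^1·-1^3 = -1.
(a,b)_5: α=0, u≡2; β=-1, v≡2 (mod 5); (2|5)=-1, (2|5)=-1; sign (−1)^0·-1^-1·-1^0 = -1.
(a,b)_43: α=2, u≡38; β=1, v≡26 (mod 43); (38|43)=+1, (26|43)=-1; sign (−1)^0·+1^1·-1^2 = +1.
(a,b)_29: α=3, u≡9; β=1, v≡25 (mod 29); (9|29)=+1, (25|29)=+1; sign (−1)^0·+1^1·+1^3 = +1.
(a,b)_17: α=4, u≡9; β=1, v≡1 (mod 17); (9|17)=+1, (1|17)=+1; sign (−1)^0·+1^1·+1^4 = +1.
(a,b)_7: α=0, u≡3; β=1, v≡4 (mod 7); (3|7)=-1, (4|7)=+1; sign (−1)^0·-1^1·+1^0 = -1.
(a,b)_53: α=2, u≡29; β=1, v≡39 (mod 53); (29|53)=+1, (39|53)=-1; sign (−1)^0·+1^1·-1^2 = +1.
(a,b)_3: α=13, u≡1; β=7, v≡1 (mod 3); (1|3)=+1, (1|3)=+1; sign (−1)^1·+1^7·+1^13 = -1.
|Ram(-1653, 2241476265)| = 4, even; anisotropic at {3, 5, 7, 19}.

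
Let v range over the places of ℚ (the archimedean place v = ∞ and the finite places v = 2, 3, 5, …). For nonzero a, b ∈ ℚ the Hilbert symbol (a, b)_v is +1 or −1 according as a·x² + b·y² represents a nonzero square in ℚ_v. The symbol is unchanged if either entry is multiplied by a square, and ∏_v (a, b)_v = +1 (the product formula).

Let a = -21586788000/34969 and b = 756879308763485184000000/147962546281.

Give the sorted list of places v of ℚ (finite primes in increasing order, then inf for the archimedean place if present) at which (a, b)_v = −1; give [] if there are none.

Mod squares: a ≡ -7130, b ≡ 29. Check v ∈ {∞, 2, 3, 5, 11, 17, 23, 29, 31}.
v=5: a=5^3·(≡4), b=5^6·(≡1) mod 5; (4|5)=+1, (1|5)=+1; (−1)^{3·6·2}·(+1)^6·(+1)^3 = +1.
v=∞: -7130 < 0 and 29 > 0  ⇒  (a,b)_∞ = +1.
v=31: a=31^1·(≡9), b=31^0·(≡29) mod 31; (9|31)=+1, (29|31)=-1; (−1)^{1·0·15}·(+1)^0·(-1)^1 = -1.
v=3: a=3^2·(≡1), b=3^4·(≡2) mod 3; (1|3)=+1, (2|3)=-1; (−1)^{2·4·1}·(+1)^4·(-1)^2 = +1.
v=2: v_2(a)=5, v_2(b)=16; units ≡ 3, 5 (mod 8); ε·ε+αω+βω = 1·0+5·1+16·1 ≡ 1  ⇒  (a,b)_2 = -1.
v=17: a=17^-2·(≡10), b=17^-4·(≡3) mod 17; (10|17)=-1, (3|17)=-1; (−1)^{-2·-4·8}·(-1)^-4·(-1)^-2 = +1.
v=23: a=23^1·(≡1), b=23^2·(≡13) mod 23; (1|23)=+1, (13|23)=+1; (−1)^{1·2·11}·(+1)^2·(+1)^1 = +1.
v=29: a=29^2·(≡20), b=29^7·(≡4) mod 29; (20|29)=+1, (4|29)=+1; (−1)^{2·7·14}·(+1)^7·(+1)^2 = +1.
v=11: a=11^-2·(≡1), b=11^-6·(≡10) mod 11; (1|11)=+1, (10|11)=-1; (−1)^{-2·-6·5}·(+1)^-6·(-1)^-2 = +1.
|Ram(-7130, 29)| = 2, even; anisotropic at {2, 31}.

[2, 31]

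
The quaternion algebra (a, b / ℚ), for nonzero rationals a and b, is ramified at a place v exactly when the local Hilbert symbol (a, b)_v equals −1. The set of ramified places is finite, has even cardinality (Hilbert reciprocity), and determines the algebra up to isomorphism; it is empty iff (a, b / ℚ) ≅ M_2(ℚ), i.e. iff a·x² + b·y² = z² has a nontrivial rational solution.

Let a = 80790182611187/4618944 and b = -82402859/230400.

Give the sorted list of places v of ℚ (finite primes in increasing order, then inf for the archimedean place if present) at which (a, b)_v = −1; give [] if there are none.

[19, 29]

(a, b) ≡ (224257, -11) mod (ℚ^×)²; places V = {2, 3, 5, 7, 11, 17, 19, 23, 29, 37, ∞}.
(a,b)_2: α=-6, β=-10; u≡1, v≡5 (mod 8); ε(u)ε(v)=0·0, αω(v)=-6·1, βω(u)=-10·0; sum ≡ 0  ⇒  +1.
(a,b)_∞: sgn(224257)=+, sgn(-11)=−, so +1.
(a,b)_3: α=-8, u≡1; β=-2, v≡1 (mod 3); (1|3)=+1, (1|3)=+1; sign (−1)^0·+1^-2·+1^-8 = +1.
(a,b)_5: α=0, u≡3; β=-2, v≡1 (mod 5); (3|5)=-1, (1|5)=+1; sign (−1)^0·-1^-2·+1^0 = +1.
(a,b)_19: α=1, u≡5; β=0, v≡14 (mod 19); (5|19)=+1, (14|19)=-1; sign (−1)^0·+1^0·-1^1 = -1.
(a,b)_29: α=1, u≡8; β=0, v≡11 (mod 29); (8|29)=-1, (11|29)=-1; sign (−1)^0·-1^0·-1^1 = -1.
(a,b)_7: α=2, u≡5; β=2, v≡5 (mod 7); (5|7)=-1, (5|7)=-1; sign (−1)^0·-1^2·-1^2 = +1.
(a,b)_23: α=4, u≡5; β=2, v≡6 (mod 23); (5|23)=-1, (6|23)=+1; sign (−1)^0·-1^2·+1^4 = +1.
(a,b)_37: α=1, u≡21; β=0, v≡26 (mod 37); (21|37)=+1, (26|37)=+1; sign (−1)^0·+1^0·+1^1 = +1.
(a,b)_17: α=2, u≡7; β=2, v≡7 (mod 17); (7|17)=-1, (7|17)=-1; sign (−1)^0·-1^2·-1^2 = +1.
(a,b)_11: α=-1, u≡5; β=1, v≡8 (mod 11); (5|11)=+1, (8|11)=-1; sign (−1)^1·+1^1·-1^-1 = +1.
|Ram(224257, -11)| = 2, even; anisotropic at {19, 29}.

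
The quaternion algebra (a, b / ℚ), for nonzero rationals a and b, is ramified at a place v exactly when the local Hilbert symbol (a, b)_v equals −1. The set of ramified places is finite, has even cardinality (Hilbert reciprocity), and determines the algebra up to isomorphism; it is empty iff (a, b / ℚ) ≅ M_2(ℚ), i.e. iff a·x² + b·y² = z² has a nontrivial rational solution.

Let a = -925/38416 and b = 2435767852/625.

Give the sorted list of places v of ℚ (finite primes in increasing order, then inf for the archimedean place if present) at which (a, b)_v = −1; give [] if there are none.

(a, b) ≡ (-37, 12427387) mod (ℚ^×)²; places V = {2, 5, 7, 19, 37, 41, 43, 53, ∞}.
(a,b)_5: α=2, u≡3; β=-4, v≡2 (mod 5); (3|5)=-1, (2|5)=-1; sign (−1)^0·-1^-4·-1^2 = +1.
(a,b)_∞: sgn(-37)=−, sgn(12427387)=+, so +1.
(a,b)_7: α=-4, u≡3; β=3, v≡2 (mod 7); (3|7)=-1, (2|7)=+1; sign (−1)^0·-1^3·+1^-4 = -1.
(a,b)_19: α=0, u≡16; β=1, v≡6 (mod 19); (16|19)=+1, (6|19)=+1; sign (−1)^0·+1^1·+1^0 = +1.
(a,b)_53: α=0, u≡38; β=1, v≡15 (mod 53); (38|53)=+1, (15|53)=+1; sign (−1)^0·+1^1·+1^0 = +1.
(a,b)_2: α=-4, β=2; u≡3, v≡3 (mod 8); ε(u)ε(v)=1·1, αω(v)=-4·1, βω(u)=2·1; sum ≡ 1  ⇒  -1.
(a,b)_41: α=0, u≡23; β=1, v≡30 (mod 41); (23|41)=+1, (30|41)=-1; sign (−1)^0·+1^1·-1^0 = +1.
(a,b)_37: α=1, u≡16; β=0, v≡4 (mod 37); (16|37)=+1, (4|37)=+1; sign (−1)^0·+1^0·+1^1 = +1.
(a,b)_43: α=0, u≡24; β=1, v≡10 (mod 43); (24|43)=+1, (10|43)=+1; sign (−1)^0·+1^1·+1^0 = +1.
|Ram(-37, 12427387)| = 2, even; anisotropic at {2, 7}.

[2, 7]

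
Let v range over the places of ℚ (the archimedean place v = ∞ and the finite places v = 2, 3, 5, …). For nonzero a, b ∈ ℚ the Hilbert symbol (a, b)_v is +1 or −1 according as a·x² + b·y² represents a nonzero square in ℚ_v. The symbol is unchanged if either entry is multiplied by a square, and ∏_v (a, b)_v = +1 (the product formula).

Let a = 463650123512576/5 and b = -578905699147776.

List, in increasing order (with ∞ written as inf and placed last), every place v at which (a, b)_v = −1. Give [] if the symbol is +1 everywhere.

(a, b) ≡ (55, -6006) mod (ℚ^×)²; places V = {2, 3, 5, 7, 11, 13, ∞}.
(a,b)_11: α=1, u≡5; β=3, v≡5 (mod 11); (5|11)=+1, (5|11)=+1; sign (−1)^1·+1^3·+1^1 = -1.
(a,b)_13: α=4, u≡10; β=1, v≡11 (mod 13); (10|13)=+1, (11|13)=-1; sign (−1)^0·+1^1·-1^4 = +1.
(a,b)_7: α=8, u≡6; β=5, v≡3 (mod 7); (6|7)=-1, (3|7)=-1; sign (−1)^0·-1^5·-1^8 = -1.
(a,b)_5: α=-1, u≡1; β=0, v≡4 (mod 5); (1|5)=+1, (4|5)=+1; sign (−1)^0·+1^0·+1^-1 = +1.
(a,b)_∞: sgn(55)=+, sgn(-6006)=−, so +1.
(a,b)_3: α=0, u≡1; β=5, v≡2 (mod 3); (1|3)=+1, (2|3)=-1; sign (−1)^0·+1^5·-1^0 = +1.
(a,b)_2: α=8, β=13; u≡7, v≡5 (mod 8); ε(u)ε(v)=1·0, αω(v)=8·1, βω(u)=13·0; sum ≡ 0  ⇒  +1.
Ram(55, -6006) = {7, 11}; no ℚ_7-point on the conic.

[7, 11]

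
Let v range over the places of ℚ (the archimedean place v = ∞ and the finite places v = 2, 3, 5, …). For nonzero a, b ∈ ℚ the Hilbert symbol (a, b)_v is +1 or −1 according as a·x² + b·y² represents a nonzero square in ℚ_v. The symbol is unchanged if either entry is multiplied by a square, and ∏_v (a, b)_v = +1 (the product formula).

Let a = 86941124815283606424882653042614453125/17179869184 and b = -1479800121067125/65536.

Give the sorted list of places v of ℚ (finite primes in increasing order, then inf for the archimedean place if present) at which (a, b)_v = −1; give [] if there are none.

(a, b) ≡ (3313453, -571285) mod (ℚ^×)²; places V = {2, 3, 5, 11, 13, 17, 29, 47, ∞}.
(a,b)_17: α=3, u≡9; β=1, v≡2 (mod 17); (9|17)=+1, (2|17)=+1; sign (−1)^0·+1^1·+1^3 = +1.
(a,b)_47: α=3, u≡41; β=1, v≡36 (mod 47); (41|47)=-1, (36|47)=+1; sign (−1)^1·-1^1·+1^3 = +1.
(a,b)_11: α=3, u≡7; β=1, v≡8 (mod 11); (7|11)=-1, (8|11)=-1; sign (−1)^1·-1^1·-1^3 = -1.
(a,b)_5: α=8, u≡2; β=3, v≡3 (mod 5); (2|5)=-1, (3|5)=-1; sign (−1)^0·-1^3·-1^8 = -1.
(a,b)_2: α=-34, β=-16; u≡5, v≡3 (mod 8); ε(u)ε(v)=0·1, αω(v)=-34·1, βω(u)=-16·1; sum ≡ 0  ⇒  +1.
(a,b)_29: α=5, u≡12; β=2, v≡19 (mod 29); (12|29)=-1, (19|29)=-1; sign (−1)^0·-1^2·-1^5 = -1.
(a,b)_∞: sgn(3313453)=+, sgn(-571285)=−, so +1.
(a,b)_13: α=5, u≡4; β=3, v≡2 (mod 13); (4|13)=+1, (2|13)=-1; sign (−1)^0·+1^3·-1^5 = -1.
(a,b)_3: α=16, u≡1; β=6, v≡2 (mod 3); (1|3)=+1, (2|3)=-1; sign (−1)^0·+1^6·-1^16 = +1.
Ram(3313453, -571285) = {5, 11, 13, 29}; no ℚ_5-point on the conic.

[5, 11, 13, 29]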